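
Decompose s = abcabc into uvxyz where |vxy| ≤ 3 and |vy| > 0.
u='ab', v='c', x='a', y='b', z='c'

For s = abcabc with pumping length p = 3:

One valid decomposition:
- u = 'ab'
- v = 'c'
- x = 'a'
- y = 'b'
- z = 'c'

Verification:
- uvxyz = 'ab' + 'c' + 'a' + 'b' + 'c' = abcabc ✓
- |vxy| = |'cab'| = 3 ≤ 3 ✓
- |vy| = |'cb'| = 2 > 0 ✓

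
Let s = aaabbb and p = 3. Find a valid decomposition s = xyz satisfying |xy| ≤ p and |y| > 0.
x = '', y = 'aaa', z = 'bbb'

For s = aaabbb and p = 3, one valid decomposition is:
- x = '' (length 0)
- y = 'aaa' (length 3)
- z = 'bbb' (length 3)

Verification:
- xyz = '' + 'aaa' + 'bbb' = aaabbb ✓
- |xy| = 3 ≤ 3 ✓
- |y| = 3 > 0 ✓

All pumping lemma constraints are satisfied.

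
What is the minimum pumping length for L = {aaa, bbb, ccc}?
p = 4

For a finite language L, the pumping lemma holds vacuously if p > max|s| for s ∈ L.

The longest string in L = {aaa, bbb, ccc} has length 3.
If p = 4, then no string s ∈ L has |s| ≥ p, so the condition is vacuously true.

The minimum pumping length is p = 4.

Why no smaller p works: for any p ≤ 3, the longest string s ∈ L has |s| = 3 ≥ p, so it would
have to be pumpable; but pumping up (i = 2, 3, ...) produces ever longer strings, which cannot all lie in the
finite language L. So the pumping property fails for every p ≤ 3.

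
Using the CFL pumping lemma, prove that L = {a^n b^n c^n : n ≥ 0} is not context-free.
Assume for contradiction that L is context-free, and let p ≥ 1 be the pumping length given by the pumping lemma for CFLs.
Choose s = a^p b^p c^p. Then s ∈ L and |s| = 3p ≥ p.
By the CFL pumping lemma, s = uvxyz for some u, v, x, y, z with |vxy| ≤ p, |vy| ≥ 1, and uv^i xy^i z ∈ L for every i ≥ 0.

Because |vxy| ≤ p, the window vxy cannot contain both an a and a c: any substring of s containing both must include the entire block b^p plus at least one a and one c, so it has length ≥ p + 2 > p.
Hence at least one of the letters a, c does not occur in vy at all.

Take i = 0: the string uxz is obtained from s by deleting |vy| ≥ 1 symbols, so |uxz| = 3p − |vy| < 3p.
But the letter (a or c) that does not occur in vy still occurs exactly p times in uxz. Every string of L with exactly p copies of some letter is a^p b^p c^p, of length 3p. Since |uxz| < 3p, uxz ∉ L.

This contradicts the CFL pumping lemma, which requires uv^i xy^i z ∈ L for all i ≥ 0.
Hence L = {a^n b^n c^n : n ≥ 0} is not context-free. ∎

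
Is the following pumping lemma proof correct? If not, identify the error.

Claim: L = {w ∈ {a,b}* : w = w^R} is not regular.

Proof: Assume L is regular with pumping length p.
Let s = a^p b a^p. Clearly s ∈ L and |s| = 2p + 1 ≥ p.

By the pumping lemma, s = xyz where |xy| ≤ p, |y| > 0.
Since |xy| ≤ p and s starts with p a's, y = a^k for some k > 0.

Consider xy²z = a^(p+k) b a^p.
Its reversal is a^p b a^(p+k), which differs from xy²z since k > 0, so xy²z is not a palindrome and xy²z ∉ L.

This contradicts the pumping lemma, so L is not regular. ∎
The proof is correct.

This proof is valid because:
1. s = a^p b a^p is in L and is chosen in terms of p, so |s| ≥ p holds for every p
2. The decomposition analysis is correct: |xy| ≤ p forces y to lie inside the leading a's
3. The contradiction is valid: a^(p+k) b a^p has more a's before the b than after it, so it is not a palindrome
4. The conclusion follows logically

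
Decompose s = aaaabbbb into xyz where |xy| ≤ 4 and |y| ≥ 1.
x = 'aa', y = 'a', z = 'abbbb'

For s = aaaabbbb and p = 4, one valid decomposition is:
- x = 'aa' (length 2)
- y = 'a' (length 1)
- z = 'abbbb' (length 5)

Verification:
- xyz = 'aa' + 'a' + 'abbbb' = aaaabbbb ✓
- |xy| = 3 ≤ 4 ✓
- |y| = 1 > 0 ✓

All pumping lemma constraints are satisfied.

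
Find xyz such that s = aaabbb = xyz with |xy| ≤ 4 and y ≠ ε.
x = '', y = 'aaab', z = 'bb'

For s = aaabbb and p = 4, one valid decomposition is:
- x = '' (length 0)
- y = 'aaab' (length 4)
- z = 'bb' (length 2)

Verification:
- xyz = '' + 'aaab' + 'bb' = aaabbb ✓
- |xy| = 4 ≤ 4 ✓
- |y| = 4 > 0 ✓

All pumping lemma constraints are satisfied.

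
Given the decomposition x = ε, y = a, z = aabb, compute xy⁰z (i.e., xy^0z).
aabb

Given x = '', y = 'a', z = 'aabb' and i = 0:

xy^0z = x + y·y·...·y (0 times) + z
       = '' + 'a'^0 + 'aabb'
       = '' + '' + 'aabb'
       = 'aabb'

The pumped string is 'aabb' with length 4.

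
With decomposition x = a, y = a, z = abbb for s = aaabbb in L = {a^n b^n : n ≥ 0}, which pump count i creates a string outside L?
i = 3

xy³z = a · aaa · abbb = aaaaabbb; aaaaabbb has 5 a's and 3 b's; 5 ≠ 3, so it is not in L.
(Other choices also work, e.g. i = 0, 2; only i = 1 is guaranteed to stay in L since xy¹z = s.)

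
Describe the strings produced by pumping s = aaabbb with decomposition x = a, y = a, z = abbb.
{xy^i z : i ≥ 0} = {a^(2+i) b^3 : i ≥ 0} = {aabbb, aaabbb, aaaabbb, ...}

With x = a, y = a, z = abbb: Starting with aaabbb and pumping the second 'a', we get strings with 2+i a's followed by 3 b's for i = 0, 1, 2, ...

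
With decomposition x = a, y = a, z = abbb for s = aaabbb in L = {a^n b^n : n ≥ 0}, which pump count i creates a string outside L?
i = 3

xy³z = a · aaa · abbb = aaaaabbb; aaaaabbb has 5 a's and 3 b's; 5 ≠ 3, so it is not in L.
(Other choices also work, e.g. i = 0, 2; only i = 1 is guaranteed to stay in L since xy¹z = s.)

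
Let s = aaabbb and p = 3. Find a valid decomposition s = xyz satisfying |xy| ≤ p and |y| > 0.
x = '', y = 'aaa', z = 'bbb'

For s = aaabbb and p = 3, one valid decomposition is:
- x = '' (length 0)
- y = 'aaa' (length 3)
- z = 'bbb' (length 3)

Verification:
- xyz = '' + 'aaa' + 'bbb' = aaabbb ✓
- |xy| = 3 ≤ 3 ✓
- |y| = 3 > 0 ✓

All pumping lemma constraints are satisfied.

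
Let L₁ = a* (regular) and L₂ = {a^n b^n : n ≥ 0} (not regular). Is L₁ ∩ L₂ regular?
Yes — L₁ ∩ L₂ is regular.

A string of a* contains no b's, and the only string of {a^n b^n} with no b's is ε (n = 0). So L₁ ∩ L₂ = {ε}, a finite language, which is regular.

Note that the bare facts "L₁ regular, L₂ non-regular" do not settle the question by themselves: the closure of regular languages under ∪, ∩, complement and difference applies only when BOTH operands are regular. With a non-regular operand the result can come out regular or non-regular depending on the specific languages, so one has to work out L₁ ∩ L₂ for this particular pair, as above.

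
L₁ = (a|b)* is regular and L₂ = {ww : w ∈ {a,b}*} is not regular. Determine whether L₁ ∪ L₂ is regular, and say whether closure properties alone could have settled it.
Yes — L₁ ∪ L₂ is regular.

{ww} ⊆ (a|b)*, so L₁ ∪ L₂ = (a|b)*, which is regular.

Note that the bare facts "L₁ regular, L₂ non-regular" do not settle the question by themselves: the closure of regular languages under ∪, ∩, complement and difference applies only when BOTH operands are regular. With a non-regular operand the result can come out regular or non-regular depending on the specific languages, so one has to work out L₁ ∪ L₂ for this particular pair, as above.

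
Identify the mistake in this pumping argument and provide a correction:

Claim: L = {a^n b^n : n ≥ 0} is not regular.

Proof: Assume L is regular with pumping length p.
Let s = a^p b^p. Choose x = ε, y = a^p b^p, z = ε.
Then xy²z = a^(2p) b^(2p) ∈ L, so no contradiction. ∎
Error: The decomposition violates |xy| ≤ p. With y = a^p b^p, |xy| = |y| = 2p > p. (The proof also miscomputes xy²z, which would be a^p b^p a^p b^p rather than a^(2p) b^(2p), and it wrongly treats one harmless decomposition as settling the matter — the prover does not get to choose the decomposition.)

Correction: The pumping lemma requires |xy| ≤ p, and the argument must handle every decomposition satisfying |xy| ≤ p, |y| ≥ 1. Since s starts with p a's, any such y consists only of a's, say y = a^k with k ≥ 1. Then xy²z = a^(p+k) b^p has unequal numbers of a's and b's, so xy²z ∉ L — the required contradiction.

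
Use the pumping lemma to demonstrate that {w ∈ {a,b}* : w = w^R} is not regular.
Assume for contradiction that L is regular, and let p ≥ 1 be the pumping length given by the pumping lemma.
Choose s = a^p b a^p. Then s ∈ L (it reads the same in both directions) and |s| = 2p + 1 ≥ p.
By the pumping lemma, s = xyz for some x, y, z with |xy| ≤ p, |y| ≥ 1, and xy^i z ∈ L for every i ≥ 0.
Since |xy| ≤ p and the first p symbols of s are all a's, y = a^k for some k with 1 ≤ k ≤ p.

Take i = 0: xy⁰z = a^(p − k) b a^p.
Its reversal is a^p b a^(p − k). These differ because the block of a's before the unique b has length p − k in one and p in the other, and p − k ≠ p since k ≥ 1. So xy⁰z is not a palindrome, i.e. xy⁰z ∉ L.

This contradicts the pumping lemma, which requires xy^i z ∈ L for all i ≥ 0.
Hence L = {w ∈ {a,b}* : w = w^R} is not regular. ∎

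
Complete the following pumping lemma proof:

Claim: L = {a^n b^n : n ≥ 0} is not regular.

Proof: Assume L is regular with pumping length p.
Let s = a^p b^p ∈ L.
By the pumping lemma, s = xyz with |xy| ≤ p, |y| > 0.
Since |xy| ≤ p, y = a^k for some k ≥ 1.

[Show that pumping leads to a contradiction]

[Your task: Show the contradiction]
Consider xy²z = a^(p+k) b^p.

Since k ≥ 1, we have p + k > p.
So xy²z has more a's than b's: (p+k) a's vs p b's.
This means xy²z ∉ L because a^n b^n requires equal counts.

This contradicts the pumping lemma which states xy²z ∈ L.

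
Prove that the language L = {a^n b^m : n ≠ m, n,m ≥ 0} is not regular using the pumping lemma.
Assume for contradiction that L is regular, and let p ≥ 1 be the pumping length given by the pumping lemma.
Choose s = a^p b^(p + p!). Then s ∈ L because p ≠ p + p! (as p! ≥ 1), and |s| ≥ p.
By the pumping lemma, s = xyz for some x, y, z with |xy| ≤ p, |y| ≥ 1, and xy^i z ∈ L for every i ≥ 0.
Since |xy| ≤ p and the first p symbols of s are all a's, y = a^k for some k with 1 ≤ k ≤ p.
For every i ≥ 0, xy^i z = a^(p + (i − 1)k) b^(p + p!).

Because 1 ≤ k ≤ p, k divides p!. Let t = p!/k (a positive integer) and take i = t + 1.
Then the number of a's is p + tk = p + p!, which equals the number of b's.
So xy^(t+1) z = a^(p + p!) b^(p + p!) has equally many a's and b's and is NOT in L.

This contradicts the pumping lemma, which requires xy^i z ∈ L for all i ≥ 0.
Hence L = {a^n b^m : n ≠ m, n,m ≥ 0} is not regular. ∎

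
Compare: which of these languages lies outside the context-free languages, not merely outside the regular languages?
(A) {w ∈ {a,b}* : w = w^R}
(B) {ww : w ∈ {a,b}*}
(B) {ww : w ∈ {a,b}*}

(B) {ww : w ∈ {a,b}*} requires the CFL pumping lemma.

- {w ∈ {a,b}* : w = w^R} is context-free (but not regular)
  • Can be shown non-regular with the regular pumping lemma
  • After pumping, the string is no longer symmetric

- {ww : w ∈ {a,b}*} is NOT context-free
  • Requires the CFL pumping lemma to prove
  • Cannot verify equality of two arbitrary substrings

The CFL pumping lemma is "stronger" in that it can prove non-membership
in the larger class of context-free languages.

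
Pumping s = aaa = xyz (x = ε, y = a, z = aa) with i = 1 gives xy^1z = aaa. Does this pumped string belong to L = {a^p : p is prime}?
Yes

xy¹z = ε · a · aa = aaa.
aaa has length 3, which is prime, so it is in L.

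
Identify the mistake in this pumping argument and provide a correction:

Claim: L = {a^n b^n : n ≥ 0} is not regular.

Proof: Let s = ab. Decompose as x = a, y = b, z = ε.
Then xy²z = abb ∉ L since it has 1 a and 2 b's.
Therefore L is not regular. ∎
Error: The string s = ab might be shorter than the pumping length p.

Correction: Choose s = a^p b^p to ensure |s| ≥ p. Also, the decomposition is wrong: with |xy| ≤ p, y cannot include b's when s starts with p a's.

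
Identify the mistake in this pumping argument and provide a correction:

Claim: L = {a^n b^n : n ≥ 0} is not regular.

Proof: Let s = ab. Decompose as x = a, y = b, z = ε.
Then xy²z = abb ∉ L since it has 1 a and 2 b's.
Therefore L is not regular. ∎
Error: The string s = ab might be shorter than the pumping length p.

Correction: Choose s = a^p b^p to ensure |s| ≥ p. Also, the decomposition is wrong: with |xy| ≤ p, y cannot include b's when s starts with p a's.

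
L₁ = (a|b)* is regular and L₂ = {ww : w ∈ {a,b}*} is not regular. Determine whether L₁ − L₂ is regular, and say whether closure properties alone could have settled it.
No — L₁ − L₂ is not regular.

L₁ − L₂ is the complement of {ww} within {a,b}*. If it were regular, its complement {ww} would be regular as well (regular languages are closed under complement) — contradiction. So L₁ − L₂ is not regular.

Note that the bare facts "L₁ regular, L₂ non-regular" do not settle the question by themselves: the closure of regular languages under ∪, ∩, complement and difference applies only when BOTH operands are regular. With a non-regular operand the result can come out regular or non-regular depending on the specific languages, so one has to work out L₁ − L₂ for this particular pair, as above.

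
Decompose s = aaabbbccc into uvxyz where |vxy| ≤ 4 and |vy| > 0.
u='aa', v='a', x='bb', y='b', z='ccc'

For s = aaabbbccc with pumping length p = 4:

One valid decomposition:
- u = 'aa'
- v = 'a'
- x = 'bb'
- y = 'b'
- z = 'ccc'

Verification:
- uvxyz = 'aa' + 'a' + 'bb' + 'b' + 'ccc' = aaabbbccc ✓
- |vxy| = |'abbb'| = 4 ≤ 4 ✓
- |vy| = |'ab'| = 2 > 0 ✓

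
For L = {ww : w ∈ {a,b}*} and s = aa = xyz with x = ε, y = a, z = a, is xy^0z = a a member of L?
No

xy⁰z = ε · ε · a = a.
a has odd length 1, so it cannot be written as ww and is not in L.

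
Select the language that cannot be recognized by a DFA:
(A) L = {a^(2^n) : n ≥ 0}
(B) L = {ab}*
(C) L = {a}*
(A) {a^(2^n) : n ≥ 0}

(A) L = {a^(2^n) : n ≥ 0} is NOT regular.

The pumping lemma can be used to prove this:
After pumping, length is no longer a power of 2

The other languages are regular because they can be recognized by finite automata.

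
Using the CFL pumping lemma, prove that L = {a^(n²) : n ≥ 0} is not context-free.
Assume for contradiction that L is context-free, and let p ≥ 1 be the pumping length given by the pumping lemma for CFLs.
Choose s = a^(p²). Then s ∈ L and |s| = p² ≥ p.
By the CFL pumping lemma, s = uvxyz for some u, v, x, y, z with |vxy| ≤ p, |vy| ≥ 1, and uv^i xy^i z ∈ L for every i ≥ 0.
All symbols are a's, so only lengths matter: let k = |vy|, with 1 ≤ k ≤ |vxy| ≤ p.

Take i = 2: |uv²xy²z| = p² + k, and p² < p² + k ≤ p² + p < (p + 1)².
So the length lies strictly between consecutive squares and is not a perfect square; uv²xy²z ∉ L.

This contradicts the CFL pumping lemma, which requires uv^i xy^i z ∈ L for all i ≥ 0.
Hence L = {a^(n²) : n ≥ 0} is not context-free. ∎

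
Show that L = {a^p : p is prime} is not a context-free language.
Assume for contradiction that L is context-free, and let p ≥ 1 be the pumping length given by the pumping lemma for CFLs.
Choose a prime q with q ≥ p and let s = a^q. Then s ∈ L and |s| = q ≥ p.
By the CFL pumping lemma, s = uvxyz for some u, v, x, y, z with |vxy| ≤ p, |vy| ≥ 1, and uv^i xy^i z ∈ L for every i ≥ 0.
All symbols are a's, so only lengths matter: let k = |vy|, with 1 ≤ k ≤ p. Then |uv^i xy^i z| = q + (i − 1)k.

Take i = q + 1: the length is q + qk = q(k + 1).
Both factors satisfy q ≥ 2 and k + 1 ≥ 2, so q(k + 1) is composite and uv^(q+1) xy^(q+1) z ∉ L.

This contradicts the CFL pumping lemma, which requires uv^i xy^i z ∈ L for all i ≥ 0.
Hence L = {a^p : p is prime} is not context-free. ∎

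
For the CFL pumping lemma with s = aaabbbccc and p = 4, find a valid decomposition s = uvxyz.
u='aa', v='a', x='bb', y='b', z='ccc'

For s = aaabbbccc with pumping length p = 4:

One valid decomposition:
- u = 'aa'
- v = 'a'
- x = 'bb'
- y = 'b'
- z = 'ccc'

Verification:
- uvxyz = 'aa' + 'a' + 'bb' + 'b' + 'ccc' = aaabbbccc ✓
- |vxy| = |'abbb'| = 4 ≤ 4 ✓
- |vy| = |'ab'| = 2 > 0 ✓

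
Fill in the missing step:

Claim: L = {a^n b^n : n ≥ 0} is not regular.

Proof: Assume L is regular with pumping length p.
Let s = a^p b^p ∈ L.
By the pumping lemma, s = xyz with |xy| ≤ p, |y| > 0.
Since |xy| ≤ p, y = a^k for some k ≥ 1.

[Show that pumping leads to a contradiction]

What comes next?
Consider xy²z = a^(p+k) b^p.

Since k ≥ 1, we have p + k > p.
So xy²z has more a's than b's: (p+k) a's vs p b's.
This means xy²z ∉ L because a^n b^n requires equal counts.

This contradicts the pumping lemma which states xy²z ∈ L.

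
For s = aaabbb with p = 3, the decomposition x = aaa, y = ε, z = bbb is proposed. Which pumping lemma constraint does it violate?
Violated: |y| > 0

The decomposition x = aaa, y = ε, z = bbb for s = aaabbb with p = 3
violates the constraint: |y| > 0

|y| = 0, but the pumping lemma requires |y| > 0 (y must be non-empty).

Pumping lemma constraints:
1. xyz = s (decomposition is valid)
2. |xy| ≤ p
3. |y| > 0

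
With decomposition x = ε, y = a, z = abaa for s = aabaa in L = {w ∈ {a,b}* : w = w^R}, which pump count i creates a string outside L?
i = 2

xy²z = ε · aa · abaa = aaabaa; aaabaa reversed is aabaaa ≠ aaabaa, so it is not a palindrome and is not in L.
(Other choices also work, e.g. i = 0, 3; only i = 1 is guaranteed to stay in L since xy¹z = s.)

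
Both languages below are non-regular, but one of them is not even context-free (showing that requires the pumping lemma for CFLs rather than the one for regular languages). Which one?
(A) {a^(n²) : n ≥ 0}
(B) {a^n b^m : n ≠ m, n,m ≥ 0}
(A) {a^(n²) : n ≥ 0}

(A) {a^(n²) : n ≥ 0} requires the CFL pumping lemma.

- {a^n b^m : n ≠ m, n,m ≥ 0} is context-free (but not regular)
  • Can be shown non-regular with the regular pumping lemma
  • After pumping a's, we can make n = m

- {a^(n²) : n ≥ 0} is NOT context-free
  • Requires the CFL pumping lemma to prove
  • Gaps between squares grow unboundedly

The CFL pumping lemma is "stronger" in that it can prove non-membership
in the larger class of context-free languages.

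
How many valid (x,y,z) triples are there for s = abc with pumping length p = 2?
3

For s = 'abc' with pumping length p = 2:

Constraints: |xy| ≤ 2, |y| > 0

Valid decompositions (|xy| ≤ p, |y| ≥ 1):
  • x='', y='a', z='bc'
  • x='a', y='b', z='c'
  • x='', y='ab', z='c'

Total count: 3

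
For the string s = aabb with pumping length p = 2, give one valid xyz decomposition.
x = '', y = 'aa', z = 'bb'

For s = aabb and p = 2, one valid decomposition is:
- x = '' (length 0)
- y = 'aa' (length 2)
- z = 'bb' (length 2)

Verification:
- xyz = '' + 'aa' + 'bb' = aabb ✓
- |xy| = 2 ≤ 2 ✓
- |y| = 2 > 0 ✓

All pumping lemma constraints are satisfied.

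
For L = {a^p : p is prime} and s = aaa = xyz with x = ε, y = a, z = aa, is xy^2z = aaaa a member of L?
No

xy²z = ε · aa · aa = aaaa.
aaaa has length 4 = 2 × 2, which is not prime, so it is not in L.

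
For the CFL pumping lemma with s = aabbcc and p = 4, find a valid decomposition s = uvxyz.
u='a', v='a', x='bb', y='c', z='c'

For s = aabbcc with pumping length p = 4:

One valid decomposition:
- u = 'a'
- v = 'a'
- x = 'bb'
- y = 'c'
- z = 'c'

Verification:
- uvxyz = 'a' + 'a' + 'bb' + 'c' + 'c' = aabbcc ✓
- |vxy| = |'abbc'| = 4 ≤ 4 ✓
- |vy| = |'ac'| = 2 > 0 ✓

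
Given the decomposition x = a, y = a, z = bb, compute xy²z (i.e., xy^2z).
aaabb

Given x = 'a', y = 'a', z = 'bb' and i = 2:

xy^2z = x + y·y·...·y (2 times) + z
       = 'a' + 'a'^2 + 'bb'
       = 'a' + 'aa' + 'bb'
       = 'aaabb'

The pumped string is 'aaabb' with length 5.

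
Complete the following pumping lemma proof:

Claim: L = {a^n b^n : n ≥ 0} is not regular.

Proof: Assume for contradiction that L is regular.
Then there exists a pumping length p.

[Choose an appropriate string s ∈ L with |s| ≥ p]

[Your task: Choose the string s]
s = a^p b^p

This string is in L (has equal a's and b's) and has length 2p ≥ p.
Any decomposition xyz with |xy| ≤ p means y consists only of a's,
so pumping will unbalance the counts.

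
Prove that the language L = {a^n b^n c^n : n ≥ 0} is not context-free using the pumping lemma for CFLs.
Assume for contradiction that L is context-free, and let p ≥ 1 be the pumping length given by the pumping lemma for CFLs.
Choose s = a^p b^p c^p. Then s ∈ L and |s| = 3p ≥ p.
By the CFL pumping lemma, s = uvxyz for some u, v, x, y, z with |vxy| ≤ p, |vy| ≥ 1, and uv^i xy^i z ∈ L for every i ≥ 0.

Because |vxy| ≤ p, the window vxy cannot contain both an a and a c: any substring of s containing both must include the entire block b^p plus at least one a and one c, so it has length ≥ p + 2 > p.
Hence at least one of the letters a, c does not occur in vy at all.

Take i = 0: the string uxz is obtained from s by deleting |vy| ≥ 1 symbols, so |uxz| = 3p − |vy| < 3p.
But the letter (a or c) that does not occur in vy still occurs exactly p times in uxz. Every string of L with exactly p copies of some letter is a^p b^p c^p, of length 3p. Since |uxz| < 3p, uxz ∉ L.

This contradicts the CFL pumping lemma, which requires uv^i xy^i z ∈ L for all i ≥ 0.
Hence L = {a^n b^n c^n : n ≥ 0} is not context-free. ∎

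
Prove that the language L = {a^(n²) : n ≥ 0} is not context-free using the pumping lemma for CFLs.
Assume for contradiction that L is context-free, and let p ≥ 1 be the pumping length given by the pumping lemma for CFLs.
Choose s = a^(p²). Then s ∈ L and |s| = p² ≥ p.
By the CFL pumping lemma, s = uvxyz for some u, v, x, y, z with |vxy| ≤ p, |vy| ≥ 1, and uv^i xy^i z ∈ L for every i ≥ 0.
All symbols are a's, so only lengths matter: let k = |vy|, with 1 ≤ k ≤ |vxy| ≤ p.

Take i = 2: |uv²xy²z| = p² + k, and p² < p² + k ≤ p² + p < (p + 1)².
So the length lies strictly between consecutive squares and is not a perfect square; uv²xy²z ∉ L.

This contradicts the CFL pumping lemma, which requires uv^i xy^i z ∈ L for all i ≥ 0.
Hence L = {a^(n²) : n ≥ 0} is not context-free. ∎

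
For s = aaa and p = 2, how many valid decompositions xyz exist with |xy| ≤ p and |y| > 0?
3

For s = 'aaa' with pumping length p = 2:

Constraints: |xy| ≤ 2, |y| > 0

Valid decompositions (|xy| ≤ p, |y| ≥ 1):
  • x='', y='a', z='aa'
  • x='a', y='a', z='a'
  • x='', y='aa', z='a'

Total count: 3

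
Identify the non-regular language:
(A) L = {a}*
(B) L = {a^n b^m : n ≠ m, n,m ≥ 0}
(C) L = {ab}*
(B) {a^n b^m : n ≠ m, n,m ≥ 0}

(B) L = {a^n b^m : n ≠ m, n,m ≥ 0} is NOT regular.

The pumping lemma can be used to prove this:
After pumping a's, we can make n = m

The other languages are regular because they can be recognized by finite automata.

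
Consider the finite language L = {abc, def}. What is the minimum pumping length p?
p = 4

For a finite language L, the pumping lemma holds vacuously if p > max|s| for s ∈ L.

The longest string in L = {abc, def} has length 3.
If p = 4, then no string s ∈ L has |s| ≥ p, so the condition is vacuously true.

The minimum pumping length is p = 4.

Why no smaller p works: for any p ≤ 3, the longest string s ∈ L has |s| = 3 ≥ p, so it would
have to be pumpable; but pumping up (i = 2, 3, ...) produces ever longer strings, which cannot all lie in the
finite language L. So the pumping property fails for every p ≤ 3.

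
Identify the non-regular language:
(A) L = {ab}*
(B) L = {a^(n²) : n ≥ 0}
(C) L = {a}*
(B) {a^(n²) : n ≥ 0}

(B) L = {a^(n²) : n ≥ 0} is NOT regular.

The pumping lemma can be used to prove this:
After pumping, length is no longer a perfect square

The other languages are regular because they can be recognized by finite automata.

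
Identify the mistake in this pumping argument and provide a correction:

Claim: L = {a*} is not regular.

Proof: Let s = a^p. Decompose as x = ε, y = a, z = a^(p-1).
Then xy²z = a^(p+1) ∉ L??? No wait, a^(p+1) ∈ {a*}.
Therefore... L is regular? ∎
Error: The proof attempts to show a*  is not regular, but a* IS regular!

Correction: a* is a regular language (recognized by a simple DFA with one accepting state and self-loop on 'a'). The pumping lemma can only prove non-regularity, not regularity. For regular languages, pumping always works.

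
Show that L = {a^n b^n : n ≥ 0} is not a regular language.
Assume for contradiction that L is regular, and let p ≥ 1 be the pumping length given by the pumping lemma.
Choose s = a^p b^p. Then s ∈ L and |s| = 2p ≥ p.
By the pumping lemma, s = xyz for some x, y, z with |xy| ≤ p, |y| ≥ 1, and xy^i z ∈ L for every i ≥ 0.
Since |xy| ≤ p and the first p symbols of s are all a's, we must have y = a^k for some k with 1 ≤ k ≤ p.

Take i = 0: xy⁰z = a^(p − k) b^p.
This string has p − k a's but p b's, and p − k < p because k ≥ 1. So xy⁰z ∉ L.

This contradicts the pumping lemma, which requires xy^i z ∈ L for all i ≥ 0.
Hence L = {a^n b^n : n ≥ 0} is not regular. ∎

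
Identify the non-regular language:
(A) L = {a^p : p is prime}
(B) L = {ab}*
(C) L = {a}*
(A) {a^p : p is prime}

(A) L = {a^p : p is prime} is NOT regular.

The pumping lemma can be used to prove this:
After pumping, the length becomes composite

The other languages are regular because they can be recognized by finite automata.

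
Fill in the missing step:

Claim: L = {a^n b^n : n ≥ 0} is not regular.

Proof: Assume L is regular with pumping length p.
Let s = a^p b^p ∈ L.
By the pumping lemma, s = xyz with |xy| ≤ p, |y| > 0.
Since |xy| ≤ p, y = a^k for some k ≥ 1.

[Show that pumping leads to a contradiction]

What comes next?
Consider xy²z = a^(p+k) b^p.

Since k ≥ 1, we have p + k > p.
So xy²z has more a's than b's: (p+k) a's vs p b's.
This means xy²z ∉ L because a^n b^n requires equal counts.

This contradicts the pumping lemma which states xy²z ∈ L.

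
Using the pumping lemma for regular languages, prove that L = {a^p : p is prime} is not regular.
Assume for contradiction that L is regular, and let p ≥ 1 be the pumping length given by the pumping lemma.
Choose a prime q with q ≥ p (one exists because there are infinitely many primes) and let s = a^q. Then s ∈ L and |s| = q ≥ p.
By the pumping lemma, s = xyz for some x, y, z with |xy| ≤ p, |y| ≥ 1, and xy^i z ∈ L for every i ≥ 0.
Here y = a^k for some k with 1 ≤ k ≤ p, and xy^i z = a^(q + (i − 1)k) for every i ≥ 0.

Take i = q + 1: |xy^(q+1) z| = q + qk = q(k + 1).
Both factors satisfy q ≥ 2 and k + 1 ≥ 2, so q(k + 1) is composite, and xy^(q+1) z ∉ L.

This contradicts the pumping lemma, which requires xy^i z ∈ L for all i ≥ 0.
Hence L = {a^p : p is prime} is not regular. ∎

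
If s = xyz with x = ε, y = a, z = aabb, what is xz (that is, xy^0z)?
aabb

Given x = '', y = 'a', z = 'aabb' and i = 0:

xy^0z = x + y·y·...·y (0 times) + z
       = '' + 'a'^0 + 'aabb'
       = '' + '' + 'aabb'
       = 'aabb'

The pumped string is 'aabb' with length 4.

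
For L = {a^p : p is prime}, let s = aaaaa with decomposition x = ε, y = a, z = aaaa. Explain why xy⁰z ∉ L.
xy⁰z = aaaa ∉ L

Pumping with i = 0 replaces y = a by y⁰ = ε:
- Original: s = xyz = aaaaa; aaaaa has length 5, which is prime, so it is in L
- Pumped: xy⁰z = ε · ε · aaaa = aaaa
- aaaa has length 4 = 2 × 2, which is not prime, so it is not in L

The pumping lemma would require xy⁰z ∈ L, so this decomposition yields a contradiction.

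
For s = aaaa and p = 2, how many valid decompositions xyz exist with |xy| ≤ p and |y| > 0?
3

For s = 'aaaa' with pumping length p = 2:

Constraints: |xy| ≤ 2, |y| > 0

Valid decompositions (|xy| ≤ p, |y| ≥ 1):
  • x='', y='a', z='aaa'
  • x='a', y='a', z='aa'
  • x='', y='aa', z='aa'

Total count: 3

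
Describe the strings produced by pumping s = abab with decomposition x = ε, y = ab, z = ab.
{xy^i z : i ≥ 0} = {(ab)^(i+1) : i ≥ 0} = {ab, abab, ababab, ...}

With x = ε, y = ab, z = ab: Pumping 'ab' gives strings of alternating a's and b's.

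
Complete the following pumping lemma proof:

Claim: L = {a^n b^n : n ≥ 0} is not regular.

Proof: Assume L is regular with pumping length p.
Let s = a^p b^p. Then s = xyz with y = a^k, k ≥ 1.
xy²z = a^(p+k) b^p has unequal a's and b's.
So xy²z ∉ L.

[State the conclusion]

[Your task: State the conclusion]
This contradicts the pumping lemma for regular languages,
which guarantees xy^i z ∈ L for all i ≥ 0.

Since our assumption that L is regular leads to a contradiction,
we conclude that L = {a^n b^n : n ≥ 0} is NOT regular. ∎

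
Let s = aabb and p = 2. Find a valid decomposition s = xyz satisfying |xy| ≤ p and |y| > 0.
x = '', y = 'a', z = 'abb'

For s = aabb and p = 2, one valid decomposition is:
- x = '' (length 0)
- y = 'a' (length 1)
- z = 'abb' (length 3)

Verification:
- xyz = '' + 'a' + 'abb' = aabb ✓
- |xy| = 1 ≤ 2 ✓
- |y| = 1 > 0 ✓

All pumping lemma constraints are satisfied.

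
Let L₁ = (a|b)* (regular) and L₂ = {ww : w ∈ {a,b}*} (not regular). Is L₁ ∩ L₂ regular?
No — L₁ ∩ L₂ is not regular.

(a|b)* is all strings over {a,b}, so L₁ ∩ L₂ = {ww : w ∈ {a,b}*} = L₂ itself, which is not regular (pump s = a^p b a^p b).

Note that the bare facts "L₁ regular, L₂ non-regular" do not settle the question by themselves: the closure of regular languages under ∪, ∩, complement and difference applies only when BOTH operands are regular. With a non-regular operand the result can come out regular or non-regular depending on the specific languages, so one has to work out L₁ ∩ L₂ for this particular pair, as above.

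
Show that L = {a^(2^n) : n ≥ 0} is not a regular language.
Assume for contradiction that L is regular, and let p ≥ 1 be the pumping length given by the pumping lemma.
Choose s = a^(2^p). Then s ∈ L and |s| = 2^p ≥ p.
By the pumping lemma, s = xyz for some x, y, z with |xy| ≤ p, |y| ≥ 1, and xy^i z ∈ L for every i ≥ 0.
Here y = a^k for some k with 1 ≤ k ≤ |xy| ≤ p, and p < 2^p.

Take i = 2: |xy²z| = 2^p + k.
Now 2^p < 2^p + k ≤ 2^p + p < 2^p + 2^p = 2^(p+1).
So |xy²z| lies strictly between the consecutive powers of two 2^p and 2^(p+1), hence is not a power of 2, and xy²z ∉ L.

This contradicts the pumping lemma, which requires xy^i z ∈ L for all i ≥ 0.
Hence L = {a^(2^n) : n ≥ 0} is not regular. ∎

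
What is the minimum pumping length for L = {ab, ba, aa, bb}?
p = 3

For a finite language L, the pumping lemma holds vacuously if p > max|s| for s ∈ L.

The longest string in L = {ab, ba, aa, bb} has length 2.
If p = 3, then no string s ∈ L has |s| ≥ p, so the condition is vacuously true.

The minimum pumping length is p = 3.

Why no smaller p works: for any p ≤ 2, the longest string s ∈ L has |s| = 2 ≥ p, so it would
have to be pumpable; but pumping up (i = 2, 3, ...) produces ever longer strings, which cannot all lie in the
finite language L. So the pumping property fails for every p ≤ 2.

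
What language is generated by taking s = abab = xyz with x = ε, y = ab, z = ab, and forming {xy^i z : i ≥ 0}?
{xy^i z : i ≥ 0} = {(ab)^(i+1) : i ≥ 0} = {ab, abab, ababab, ...}

With x = ε, y = ab, z = ab: Pumping 'ab' gives strings of alternating a's and b's.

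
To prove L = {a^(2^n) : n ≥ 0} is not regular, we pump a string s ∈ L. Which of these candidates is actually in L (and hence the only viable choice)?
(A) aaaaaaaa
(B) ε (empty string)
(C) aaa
(A) aaaaaaaa

The pumping lemma is applied to a string s that lies in L, so first check membership of each option:
- (A) aaaaaaaa has length 8 = 2^3, so it is in L ✓
- (B) ε has length 0, which is not a power of 2, so it is not in L ✗
- (C) aaa has length 3, strictly between 2^1 = 2 and 2^2 = 4, so it is not in L ✗

Only (A) aaaaaaaa is in L, so it is the only candidate that could play the role of s.
(In a complete proof one picks s in terms of the pumping length p so that |s| ≥ p is guaranteed; a fixed string like aaaaaaaa illustrates the shape of such an s.)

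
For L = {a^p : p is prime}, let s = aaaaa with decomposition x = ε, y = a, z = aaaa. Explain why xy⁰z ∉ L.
xy⁰z = aaaa ∉ L

Pumping with i = 0 replaces y = a by y⁰ = ε:
- Original: s = xyz = aaaaa; aaaaa has length 5, which is prime, so it is in L
- Pumped: xy⁰z = ε · ε · aaaa = aaaa
- aaaa has length 4 = 2 × 2, which is not prime, so it is not in L

The pumping lemma would require xy⁰z ∈ L, so this decomposition yields a contradiction.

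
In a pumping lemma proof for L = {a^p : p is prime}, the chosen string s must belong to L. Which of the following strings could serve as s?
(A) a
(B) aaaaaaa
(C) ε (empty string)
(B) aaaaaaa

The pumping lemma is applied to a string s that lies in L, so first check membership of each option:
- (A) a has length 1, which is not prime, so it is not in L ✗
- (B) aaaaaaa has length 7, which is prime, so it is in L ✓
- (C) ε has length 0, which is not prime, so it is not in L ✗

Only (B) aaaaaaa is in L, so it is the only candidate that could play the role of s.
(In a complete proof one picks s in terms of the pumping length p so that |s| ≥ p is guaranteed; a fixed string like aaaaaaa illustrates the shape of such an s.)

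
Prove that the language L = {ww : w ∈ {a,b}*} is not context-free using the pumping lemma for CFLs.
Assume for contradiction that L is context-free, and let p ≥ 1 be the pumping length given by the pumping lemma for CFLs.
Choose s = a^p b^p a^p b^p. Then s ∈ L (take w = a^p b^p) and |s| = 4p ≥ p.
By the CFL pumping lemma, s = uvxyz for some u, v, x, y, z with |vxy| ≤ p, |vy| ≥ 1, and uv^i xy^i z ∈ L for every i ≥ 0.

Write s as four blocks A₁ B₁ A₂ B₂ with A₁ = A₂ = a^p and B₁ = B₂ = b^p. Since |vxy| ≤ p, the window vxy lies inside at most two adjacent blocks. Take i = 0 and let t = uxz, so |t| = 4p − |vy| with 1 ≤ |vy| ≤ p. If |t| is odd, t ∉ L immediately, so assume |vy| is even (hence |vy| ≥ 2) and |t|/2 = 2p − |vy|/2, which satisfies p ≤ |t|/2 ≤ 2p − 1.

Case 1 (vxy inside A₁B₁): t = a^(p−j) b^(p−l) a^p b^p with j + l = |vy|. The second half of t has length < 2p, so it is a suffix of the trailing a^p b^p and ends in b; the first half is a^(p−j) b^(p−l) a^((j+l)/2), which ends in a because (j+l)/2 ≥ 1. The halves differ, so t ∉ L.

Case 2 (vxy inside B₁A₂, straddling the middle): t = a^p b^(p−j) a^(p−l) b^p with j + l = |vy|. If t = ww, then w is a prefix of t of length ≥ p, so w begins with a^p; and w is a suffix of t of length ≥ p, so w ends with b^p. That forces |w| ≥ 2p, contradicting |w| = |t|/2 ≤ 2p − 1. So t ∉ L.

Case 3 (vxy inside A₂B₂): t = a^p b^p a^(p−j) b^(p−l) with j + l = |vy|. The first half of t is a prefix of a^p b^p, so it begins with a; the second half is b^((j+l)/2) a^(p−j) b^(p−l), which begins with b. The halves differ, so t ∉ L.

In every case uv⁰xy⁰z = uxz ∉ L.

This contradicts the CFL pumping lemma, which requires uv^i xy^i z ∈ L for all i ≥ 0.
Hence L = {ww : w ∈ {a,b}*} is not context-free. ∎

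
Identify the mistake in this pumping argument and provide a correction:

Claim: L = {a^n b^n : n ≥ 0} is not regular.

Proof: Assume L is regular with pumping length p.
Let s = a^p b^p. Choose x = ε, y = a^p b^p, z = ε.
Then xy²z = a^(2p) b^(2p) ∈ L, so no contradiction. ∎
Error: The decomposition violates |xy| ≤ p. With y = a^p b^p, |xy| = |y| = 2p > p. (The proof also miscomputes xy²z, which would be a^p b^p a^p b^p rather than a^(2p) b^(2p), and it wrongly treats one harmless decomposition as settling the matter — the prover does not get to choose the decomposition.)

Correction: The pumping lemma requires |xy| ≤ p, and the argument must handle every decomposition satisfying |xy| ≤ p, |y| ≥ 1. Since s starts with p a's, any such y consists only of a's, say y = a^k with k ≥ 1. Then xy²z = a^(p+k) b^p has unequal numbers of a's and b's, so xy²z ∉ L — the required contradiction.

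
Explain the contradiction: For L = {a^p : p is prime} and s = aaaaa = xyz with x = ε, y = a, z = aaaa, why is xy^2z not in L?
xy²z = aaaaaa ∉ L

Pumping with i = 2 replaces y = a by y² = aa:
- Original: s = xyz = aaaaa; aaaaa has length 5, which is prime, so it is in L
- Pumped: xy²z = ε · aa · aaaa = aaaaaa
- aaaaaa has length 6 = 2 × 3, which is not prime, so it is not in L

The pumping lemma would require xy²z ∈ L, so this decomposition yields a contradiction.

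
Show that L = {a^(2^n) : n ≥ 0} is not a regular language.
Assume for contradiction that L is regular, and let p ≥ 1 be the pumping length given by the pumping lemma.
Choose s = a^(2^p). Then s ∈ L and |s| = 2^p ≥ p.
By the pumping lemma, s = xyz for some x, y, z with |xy| ≤ p, |y| ≥ 1, and xy^i z ∈ L for every i ≥ 0.
Here y = a^k for some k with 1 ≤ k ≤ |xy| ≤ p, and p < 2^p.

Take i = 2: |xy²z| = 2^p + k.
Now 2^p < 2^p + k ≤ 2^p + p < 2^p + 2^p = 2^(p+1).
So |xy²z| lies strictly between the consecutive powers of two 2^p and 2^(p+1), hence is not a power of 2, and xy²z ∉ L.

This contradicts the pumping lemma, which requires xy^i z ∈ L for all i ≥ 0.
Hence L = {a^(2^n) : n ≥ 0} is not regular. ∎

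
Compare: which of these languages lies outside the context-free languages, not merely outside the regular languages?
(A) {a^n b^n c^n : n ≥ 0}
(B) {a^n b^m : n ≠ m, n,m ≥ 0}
(A) {a^n b^n c^n : n ≥ 0}

(A) {a^n b^n c^n : n ≥ 0} requires the CFL pumping lemma.

- {a^n b^m : n ≠ m, n,m ≥ 0} is context-free (but not regular)
  • Can be shown non-regular with the regular pumping lemma
  • After pumping a's, we can make n = m

- {a^n b^n c^n : n ≥ 0} is NOT context-free
  • Requires the CFL pumping lemma to prove
  • Cannot maintain three equal counts simultaneously

The CFL pumping lemma is "stronger" in that it can prove non-membership
in the larger class of context-free languages.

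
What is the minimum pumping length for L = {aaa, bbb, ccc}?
p = 4

For a finite language L, the pumping lemma holds vacuously if p > max|s| for s ∈ L.

The longest string in L = {aaa, bbb, ccc} has length 3.
If p = 4, then no string s ∈ L has |s| ≥ p, so the condition is vacuously true.

The minimum pumping length is p = 4.

Why no smaller p works: for any p ≤ 3, the longest string s ∈ L has |s| = 3 ≥ p, so it would
have to be pumpable; but pumping up (i = 2, 3, ...) produces ever longer strings, which cannot all lie in the
finite language L. So the pumping property fails for every p ≤ 3.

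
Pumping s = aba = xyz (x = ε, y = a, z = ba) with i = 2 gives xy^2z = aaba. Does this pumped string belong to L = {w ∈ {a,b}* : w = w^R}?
No

xy²z = ε · aa · ba = aaba.
aaba reversed is abaa ≠ aaba, so it is not a palindrome and is not in L.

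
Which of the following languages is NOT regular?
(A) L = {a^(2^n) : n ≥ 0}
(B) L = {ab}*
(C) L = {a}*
(A) {a^(2^n) : n ≥ 0}

(A) L = {a^(2^n) : n ≥ 0} is NOT regular.

The pumping lemma can be used to prove this:
After pumping, length is no longer a power of 2

The other languages are regular because they can be recognized by finite automata.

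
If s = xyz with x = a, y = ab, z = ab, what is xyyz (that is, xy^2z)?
aababab

Given x = 'a', y = 'ab', z = 'ab' and i = 2:

xy^2z = x + y·y·...·y (2 times) + z
       = 'a' + 'ab'^2 + 'ab'
       = 'a' + 'abab' + 'ab'
       = 'aababab'

The pumped string is 'aababab' with length 7.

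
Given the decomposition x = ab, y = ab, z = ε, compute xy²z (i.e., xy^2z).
ababab

Given x = 'ab', y = 'ab', z = '' and i = 2:

xy^2z = x + y·y·...·y (2 times) + z
       = 'ab' + 'ab'^2 + ''
       = 'ab' + 'abab' + ''
       = 'ababab'

The pumped string is 'ababab' with length 6.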